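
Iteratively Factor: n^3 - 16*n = (n)*(n^2 - 16) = n*(n - 4)*(n + 4)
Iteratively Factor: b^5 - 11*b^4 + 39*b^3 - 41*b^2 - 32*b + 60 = (b + 1)*(b^4 - 12*b^3 + 51*b^2 - 92*b + 60) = (b - 2)*(b + 1)*(b^3 - 10*b^2 + 31*b - 30) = (b - 5)*(b - 2)*(b + 1)*(b^2 - 5*b + 6) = (b - 5)*(b - 2)^2*(b + 1)*(b - 3)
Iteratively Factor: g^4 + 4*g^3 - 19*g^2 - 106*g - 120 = (g + 3)*(g^3 + g^2 - 22*g - 40) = (g + 2)*(g + 3)*(g^2 - g - 20) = (g - 5)*(g + 2)*(g + 3)*(g + 4)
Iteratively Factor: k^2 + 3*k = (k)*(k + 3)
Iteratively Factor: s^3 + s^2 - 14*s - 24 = (s + 2)*(s^2 - s - 12) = (s + 2)*(s + 3)*(s - 4)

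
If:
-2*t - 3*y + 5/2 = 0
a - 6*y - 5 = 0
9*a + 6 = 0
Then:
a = -2/3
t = 8/3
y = -17/18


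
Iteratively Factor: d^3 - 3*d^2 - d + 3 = (d - 3)*(d^2 - 1) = (d - 3)*(d - 1)*(d + 1)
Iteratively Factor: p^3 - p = (p + 1)*(p^2 - p) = p*(p + 1)*(p - 1)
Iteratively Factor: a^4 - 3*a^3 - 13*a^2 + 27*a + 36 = (a - 4)*(a^3 + a^2 - 9*a - 9) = (a - 4)*(a + 1)*(a^2 - 9) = (a - 4)*(a - 3)*(a + 1)*(a + 3)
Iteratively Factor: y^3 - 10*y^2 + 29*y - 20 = (y - 4)*(y^2 - 6*y + 5) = (y - 5)*(y - 4)*(y - 1)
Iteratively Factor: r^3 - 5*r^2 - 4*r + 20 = (r - 5)*(r^2 - 4) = (r - 5)*(r - 2)*(r + 2)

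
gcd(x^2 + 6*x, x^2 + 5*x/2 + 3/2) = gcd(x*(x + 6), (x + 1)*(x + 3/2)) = 1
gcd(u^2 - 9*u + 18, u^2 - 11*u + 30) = u - 6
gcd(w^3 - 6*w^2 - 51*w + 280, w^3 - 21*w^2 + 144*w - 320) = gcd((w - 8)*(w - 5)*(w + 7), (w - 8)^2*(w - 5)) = w^2 - 13*w + 40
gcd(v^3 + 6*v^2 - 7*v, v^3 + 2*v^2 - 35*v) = v^2 + 7*v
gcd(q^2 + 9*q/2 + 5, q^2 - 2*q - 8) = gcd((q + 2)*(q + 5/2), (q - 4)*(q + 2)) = q + 2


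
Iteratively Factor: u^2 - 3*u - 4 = (u - 4)*(u + 1)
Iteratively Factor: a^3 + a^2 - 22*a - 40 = (a - 5)*(a^2 + 6*a + 8) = (a - 5)*(a + 4)*(a + 2)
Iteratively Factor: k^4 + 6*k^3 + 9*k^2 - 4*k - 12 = (k + 3)*(k^3 + 3*k^2 - 4) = (k + 2)*(k + 3)*(k^2 + k - 2) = (k + 2)^2*(k + 3)*(k - 1)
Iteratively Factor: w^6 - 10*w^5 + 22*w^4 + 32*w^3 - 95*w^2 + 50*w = (w)*(w^5 - 10*w^4 + 22*w^3 + 32*w^2 - 95*w + 50) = w*(w - 1)*(w^4 - 9*w^3 + 13*w^2 + 45*w - 50) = w*(w - 1)*(w + 2)*(w^3 - 11*w^2 + 35*w - 25) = w*(w - 1)^2*(w + 2)*(w^2 - 10*w + 25) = w*(w - 5)*(w - 1)^2*(w + 2)*(w - 5)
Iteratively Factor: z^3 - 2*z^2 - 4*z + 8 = (z - 2)*(z^2 - 4) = (z - 2)^2*(z + 2)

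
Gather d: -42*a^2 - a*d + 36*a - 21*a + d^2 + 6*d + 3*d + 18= -42*a^2 + 15*a + d^2 + d*(9 - a) + 18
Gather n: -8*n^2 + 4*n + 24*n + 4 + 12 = -8*n^2 + 28*n + 16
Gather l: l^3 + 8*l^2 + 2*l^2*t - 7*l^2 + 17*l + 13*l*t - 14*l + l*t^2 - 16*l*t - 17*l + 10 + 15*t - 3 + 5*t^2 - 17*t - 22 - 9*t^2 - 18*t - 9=l^3 + l^2*(2*t + 1) + l*(t^2 - 3*t - 14) - 4*t^2 - 20*t - 24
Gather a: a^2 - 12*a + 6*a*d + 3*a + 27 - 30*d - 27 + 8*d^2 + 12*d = a^2 + a*(6*d - 9) + 8*d^2 - 18*d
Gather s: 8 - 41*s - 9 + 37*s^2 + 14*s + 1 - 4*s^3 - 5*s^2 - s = -4*s^3 + 32*s^2 - 28*s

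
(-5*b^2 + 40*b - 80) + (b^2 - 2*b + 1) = -4*b^2 + 38*b - 79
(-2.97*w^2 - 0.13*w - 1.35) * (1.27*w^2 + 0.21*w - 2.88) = -3.7719*w^4 - 0.7888*w^3 + 6.8118*w^2 + 0.0909*w + 3.888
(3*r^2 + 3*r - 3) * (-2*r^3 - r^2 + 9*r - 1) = -6*r^5 - 9*r^4 + 30*r^3 + 27*r^2 - 30*r + 3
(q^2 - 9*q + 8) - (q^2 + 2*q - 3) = 11 - 11*q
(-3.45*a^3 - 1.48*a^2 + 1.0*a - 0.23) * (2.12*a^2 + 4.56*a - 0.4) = -7.314*a^5 - 18.8696*a^4 - 3.2488*a^3 + 4.6644*a^2 - 1.4488*a + 0.092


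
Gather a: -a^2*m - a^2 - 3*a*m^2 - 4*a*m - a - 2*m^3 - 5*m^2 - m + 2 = a^2*(-m - 1) + a*(-3*m^2 - 4*m - 1) - 2*m^3 - 5*m^2 - m + 2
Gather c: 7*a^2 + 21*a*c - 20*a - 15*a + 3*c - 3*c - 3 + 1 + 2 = 7*a^2 + 21*a*c - 35*a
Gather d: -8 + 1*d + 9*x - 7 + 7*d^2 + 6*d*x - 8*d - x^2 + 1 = 7*d^2 + d*(6*x - 7) - x^2 + 9*x - 14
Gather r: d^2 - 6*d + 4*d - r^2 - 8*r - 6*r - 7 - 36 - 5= d^2 - 2*d - r^2 - 14*r - 48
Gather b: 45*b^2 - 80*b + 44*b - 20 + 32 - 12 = 45*b^2 - 36*b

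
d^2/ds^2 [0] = 0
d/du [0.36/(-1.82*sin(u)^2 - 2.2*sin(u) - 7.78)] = (1.3104*sin(u) + 0.792)*cos(u)/(1.82*sin(u)^2 + 2.2*sin(u) + 7.78)^2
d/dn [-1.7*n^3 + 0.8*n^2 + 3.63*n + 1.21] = -5.1*n^2 + 1.6*n + 3.63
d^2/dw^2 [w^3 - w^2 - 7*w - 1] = 6*w - 2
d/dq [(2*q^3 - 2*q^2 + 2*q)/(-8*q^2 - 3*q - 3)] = 2*(-8*q^4 - 6*q^3 + 2*q^2 + 6*q - 3)/(64*q^4 + 48*q^3 + 57*q^2 + 18*q + 9)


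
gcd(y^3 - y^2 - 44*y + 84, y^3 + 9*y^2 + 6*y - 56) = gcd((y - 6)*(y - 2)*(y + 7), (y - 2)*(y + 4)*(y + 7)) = y^2 + 5*y - 14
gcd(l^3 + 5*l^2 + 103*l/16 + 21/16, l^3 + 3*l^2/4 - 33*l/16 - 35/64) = l^2 + 2*l + 7/16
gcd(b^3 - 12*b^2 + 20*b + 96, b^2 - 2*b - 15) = 1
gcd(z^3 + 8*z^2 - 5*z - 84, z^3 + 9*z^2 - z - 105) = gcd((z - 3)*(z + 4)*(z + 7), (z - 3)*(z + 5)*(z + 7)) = z^2 + 4*z - 21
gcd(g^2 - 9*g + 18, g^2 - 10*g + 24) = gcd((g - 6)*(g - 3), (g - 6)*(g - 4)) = g - 6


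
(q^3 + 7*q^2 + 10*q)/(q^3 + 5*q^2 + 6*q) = (q + 5)/(q + 3)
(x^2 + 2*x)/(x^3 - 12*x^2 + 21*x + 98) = x/(x^2 - 14*x + 49)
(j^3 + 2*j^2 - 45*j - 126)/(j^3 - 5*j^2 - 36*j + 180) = (j^2 - 4*j - 21)/(j^2 - 11*j + 30)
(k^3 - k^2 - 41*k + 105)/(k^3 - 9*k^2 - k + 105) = (k^2 + 4*k - 21)/(k^2 - 4*k - 21)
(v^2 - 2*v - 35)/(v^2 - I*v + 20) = (v^2 - 2*v - 35)/(v^2 - I*v + 20)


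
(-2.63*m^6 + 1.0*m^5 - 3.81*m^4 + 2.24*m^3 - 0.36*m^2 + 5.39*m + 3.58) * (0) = 0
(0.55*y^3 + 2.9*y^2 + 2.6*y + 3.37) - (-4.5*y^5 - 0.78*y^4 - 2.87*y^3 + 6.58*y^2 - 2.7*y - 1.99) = 4.5*y^5 + 0.78*y^4 + 3.42*y^3 - 3.68*y^2 + 5.3*y + 5.36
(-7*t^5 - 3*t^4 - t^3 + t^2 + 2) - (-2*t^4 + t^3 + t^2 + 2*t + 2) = -7*t^5 - t^4 - 2*t^3 - 2*t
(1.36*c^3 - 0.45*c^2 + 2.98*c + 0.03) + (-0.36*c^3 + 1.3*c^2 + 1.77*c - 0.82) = 1.0*c^3 + 0.85*c^2 + 4.75*c - 0.79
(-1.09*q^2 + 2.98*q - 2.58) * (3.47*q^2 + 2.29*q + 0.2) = -3.7823*q^4 + 7.8445*q^3 - 2.3464*q^2 - 5.3122*q - 0.516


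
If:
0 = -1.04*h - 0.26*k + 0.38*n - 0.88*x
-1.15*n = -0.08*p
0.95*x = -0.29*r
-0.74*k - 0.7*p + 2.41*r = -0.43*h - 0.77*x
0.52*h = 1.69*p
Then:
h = 1.46605201671824*x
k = -9.20295982266588*x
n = 0.0313803776153737*x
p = 0.451092928220997*x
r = -3.27586206896552*x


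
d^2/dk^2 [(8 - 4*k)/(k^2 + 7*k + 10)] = 8*(-(k - 2)*(2*k + 7)^2 + (3*k + 5)*(k^2 + 7*k + 10))/(k^2 + 7*k + 10)^3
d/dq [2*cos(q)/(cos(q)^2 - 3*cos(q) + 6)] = 2*(cos(q)^2 - 6)*sin(q)/(sin(q)^2 + 3*cos(q) - 7)^2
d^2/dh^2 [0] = 0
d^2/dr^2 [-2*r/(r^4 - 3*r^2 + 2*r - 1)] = 4*(-4*r*(2*r^3 - 3*r + 1)^2 + (4*r^3 + 3*r*(2*r^2 - 1) - 6*r + 2)*(r^4 - 3*r^2 + 2*r - 1))/(r^4 - 3*r^2 + 2*r - 1)^3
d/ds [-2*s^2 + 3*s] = 3 - 4*s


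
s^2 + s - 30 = (s - 5)*(s + 6)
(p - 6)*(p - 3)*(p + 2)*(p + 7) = p^4 - 49*p^2 + 36*p + 252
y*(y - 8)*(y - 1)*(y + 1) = y^4 - 8*y^3 - y^2 + 8*y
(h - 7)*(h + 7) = h^2 - 49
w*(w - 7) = w^2 - 7*w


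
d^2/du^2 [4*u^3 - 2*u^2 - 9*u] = 24*u - 4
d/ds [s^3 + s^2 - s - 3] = 3*s^2 + 2*s - 1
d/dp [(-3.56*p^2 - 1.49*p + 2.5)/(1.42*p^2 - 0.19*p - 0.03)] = (2.7922*p^2 - 6.8864*p + 0.5197)/(2.0164*p^4 - 0.5396*p^3 - 0.0491*p^2 + 0.0114*p + 0.0009)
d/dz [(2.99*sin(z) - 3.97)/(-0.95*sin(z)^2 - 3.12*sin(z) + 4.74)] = (2.8405*sin(z)^2 - 7.543*sin(z) + 1.7862)*cos(z)/(0.9025*sin(z)^4 + 5.928*sin(z)^3 + 0.728400000000001*sin(z)^2 - 29.5776*sin(z) + 22.4676)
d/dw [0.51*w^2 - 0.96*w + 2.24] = 1.02*w - 0.96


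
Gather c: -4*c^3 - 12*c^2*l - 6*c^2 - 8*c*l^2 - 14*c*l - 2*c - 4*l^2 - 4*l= -4*c^3 + c^2*(-12*l - 6) + c*(-8*l^2 - 14*l - 2) - 4*l^2 - 4*l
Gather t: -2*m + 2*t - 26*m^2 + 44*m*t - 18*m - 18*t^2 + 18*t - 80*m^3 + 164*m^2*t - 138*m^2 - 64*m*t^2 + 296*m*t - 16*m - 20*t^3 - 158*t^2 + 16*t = -80*m^3 - 164*m^2 - 36*m - 20*t^3 + t^2*(-64*m - 176) + t*(164*m^2 + 340*m + 36)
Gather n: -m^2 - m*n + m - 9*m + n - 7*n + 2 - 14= -m^2 - 8*m + n*(-m - 6) - 12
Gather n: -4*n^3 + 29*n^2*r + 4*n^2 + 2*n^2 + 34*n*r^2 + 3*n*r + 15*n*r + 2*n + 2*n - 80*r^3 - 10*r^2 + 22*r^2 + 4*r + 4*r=-4*n^3 + n^2*(29*r + 6) + n*(34*r^2 + 18*r + 4) - 80*r^3 + 12*r^2 + 8*r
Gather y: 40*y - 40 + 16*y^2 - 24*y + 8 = 16*y^2 + 16*y - 32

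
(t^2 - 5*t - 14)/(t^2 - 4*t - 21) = (t + 2)/(t + 3)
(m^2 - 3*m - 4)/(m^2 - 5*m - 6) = (m - 4)/(m - 6)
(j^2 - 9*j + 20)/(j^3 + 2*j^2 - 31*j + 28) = (j - 5)/(j^2 + 6*j - 7)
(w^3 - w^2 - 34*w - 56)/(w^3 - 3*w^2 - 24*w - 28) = (w + 4)/(w + 2)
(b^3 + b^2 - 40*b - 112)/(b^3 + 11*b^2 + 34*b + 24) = (b^2 - 3*b - 28)/(b^2 + 7*b + 6)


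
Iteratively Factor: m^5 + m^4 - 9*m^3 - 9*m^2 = (m)*(m^4 + m^3 - 9*m^2 - 9*m) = m*(m + 3)*(m^3 - 2*m^2 - 3*m) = m*(m - 3)*(m + 3)*(m^2 + m) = m^2*(m - 3)*(m + 3)*(m + 1)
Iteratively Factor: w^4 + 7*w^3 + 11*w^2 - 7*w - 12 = (w + 4)*(w^3 + 3*w^2 - w - 3) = (w + 3)*(w + 4)*(w^2 - 1) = (w - 1)*(w + 3)*(w + 4)*(w + 1)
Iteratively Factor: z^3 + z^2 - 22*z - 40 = (z + 2)*(z^2 - z - 20) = (z + 2)*(z + 4)*(z - 5)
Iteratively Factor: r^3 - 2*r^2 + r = (r - 1)*(r^2 - r) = r*(r - 1)*(r - 1)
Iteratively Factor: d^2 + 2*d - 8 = (d - 2)*(d + 4)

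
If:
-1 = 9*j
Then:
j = -1/9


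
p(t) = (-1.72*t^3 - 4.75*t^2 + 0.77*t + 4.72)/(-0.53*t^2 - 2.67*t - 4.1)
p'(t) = (1.06*t + 2.67)*(-1.72*t^3 - 4.75*t^2 + 0.77*t + 4.72)/(-0.53*t^2 - 2.67*t - 4.1)^2 + (-5.16*t^2 - 9.5*t + 0.77)/(-0.53*t^2 - 2.67*t - 4.1)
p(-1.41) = 0.71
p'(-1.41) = -3.41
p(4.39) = 8.79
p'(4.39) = 2.92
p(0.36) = -0.84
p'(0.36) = 1.15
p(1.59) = 1.34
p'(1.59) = 2.22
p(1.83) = 1.89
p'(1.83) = 2.34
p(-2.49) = 0.13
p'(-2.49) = 10.25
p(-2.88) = -5.20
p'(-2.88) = 15.72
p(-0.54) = -1.13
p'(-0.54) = -0.72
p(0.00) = -1.15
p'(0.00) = 0.56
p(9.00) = 22.90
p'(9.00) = 3.14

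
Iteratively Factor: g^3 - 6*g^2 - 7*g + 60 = (g - 4)*(g^2 - 2*g - 15) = (g - 4)*(g + 3)*(g - 5)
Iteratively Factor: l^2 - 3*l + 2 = (l - 2)*(l - 1)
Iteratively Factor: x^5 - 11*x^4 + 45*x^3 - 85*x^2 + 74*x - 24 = (x - 2)*(x^4 - 9*x^3 + 27*x^2 - 31*x + 12) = (x - 2)*(x - 1)*(x^3 - 8*x^2 + 19*x - 12) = (x - 3)*(x - 2)*(x - 1)*(x^2 - 5*x + 4) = (x - 4)*(x - 3)*(x - 2)*(x - 1)*(x - 1)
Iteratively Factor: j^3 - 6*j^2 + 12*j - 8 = (j - 2)*(j^2 - 4*j + 4) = (j - 2)^2*(j - 2)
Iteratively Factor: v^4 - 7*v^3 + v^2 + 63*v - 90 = (v - 2)*(v^3 - 5*v^2 - 9*v + 45) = (v - 3)*(v - 2)*(v^2 - 2*v - 15) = (v - 3)*(v - 2)*(v + 3)*(v - 5)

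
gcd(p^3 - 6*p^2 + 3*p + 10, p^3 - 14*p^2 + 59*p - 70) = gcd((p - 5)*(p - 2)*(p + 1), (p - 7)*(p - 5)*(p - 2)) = p^2 - 7*p + 10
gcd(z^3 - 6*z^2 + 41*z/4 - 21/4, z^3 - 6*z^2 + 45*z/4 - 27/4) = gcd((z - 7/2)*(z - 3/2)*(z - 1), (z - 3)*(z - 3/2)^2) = z - 3/2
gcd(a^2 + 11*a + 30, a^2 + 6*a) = a + 6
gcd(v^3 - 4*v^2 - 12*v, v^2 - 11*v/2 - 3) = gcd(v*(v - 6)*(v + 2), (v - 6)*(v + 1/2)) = v - 6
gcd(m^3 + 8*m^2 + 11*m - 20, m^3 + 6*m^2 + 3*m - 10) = m^2 + 4*m - 5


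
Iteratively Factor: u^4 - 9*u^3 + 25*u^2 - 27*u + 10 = (u - 1)*(u^3 - 8*u^2 + 17*u - 10) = (u - 1)^2*(u^2 - 7*u + 10) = (u - 2)*(u - 1)^2*(u - 5)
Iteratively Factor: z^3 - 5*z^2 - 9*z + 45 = (z - 5)*(z^2 - 9) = (z - 5)*(z + 3)*(z - 3)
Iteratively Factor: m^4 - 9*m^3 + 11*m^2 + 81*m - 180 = (m + 3)*(m^3 - 12*m^2 + 47*m - 60) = (m - 3)*(m + 3)*(m^2 - 9*m + 20) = (m - 4)*(m - 3)*(m + 3)*(m - 5)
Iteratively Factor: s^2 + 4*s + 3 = (s + 3)*(s + 1)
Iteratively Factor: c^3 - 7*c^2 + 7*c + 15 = (c + 1)*(c^2 - 8*c + 15) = (c - 5)*(c + 1)*(c - 3)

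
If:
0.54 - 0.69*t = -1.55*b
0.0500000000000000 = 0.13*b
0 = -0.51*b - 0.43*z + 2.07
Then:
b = 0.38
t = 1.65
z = 4.36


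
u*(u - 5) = u^2 - 5*u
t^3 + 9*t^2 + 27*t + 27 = (t + 3)^3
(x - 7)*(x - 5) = x^2 - 12*x + 35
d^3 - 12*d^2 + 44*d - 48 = (d - 6)*(d - 4)*(d - 2)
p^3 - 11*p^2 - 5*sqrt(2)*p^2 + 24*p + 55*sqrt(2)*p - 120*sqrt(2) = (p - 8)*(p - 3)*(p - 5*sqrt(2))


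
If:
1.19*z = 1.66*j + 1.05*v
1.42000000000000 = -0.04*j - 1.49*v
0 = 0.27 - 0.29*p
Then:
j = 0.729250637492803*z + 0.61322694743769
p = 0.93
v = -0.0195771983219544*z - 0.969482602615777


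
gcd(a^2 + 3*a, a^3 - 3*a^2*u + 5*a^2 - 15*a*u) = a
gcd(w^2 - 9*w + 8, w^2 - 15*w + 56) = w - 8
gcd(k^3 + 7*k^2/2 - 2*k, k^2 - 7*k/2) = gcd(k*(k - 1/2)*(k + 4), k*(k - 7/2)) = k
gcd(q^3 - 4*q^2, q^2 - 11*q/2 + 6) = q - 4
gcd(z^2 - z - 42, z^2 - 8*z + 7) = z - 7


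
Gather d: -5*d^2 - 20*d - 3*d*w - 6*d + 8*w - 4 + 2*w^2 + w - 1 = -5*d^2 + d*(-3*w - 26) + 2*w^2 + 9*w - 5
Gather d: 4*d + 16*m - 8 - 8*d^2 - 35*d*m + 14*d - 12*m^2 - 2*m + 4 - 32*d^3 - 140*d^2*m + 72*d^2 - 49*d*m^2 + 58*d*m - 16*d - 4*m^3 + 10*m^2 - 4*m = -32*d^3 + d^2*(64 - 140*m) + d*(-49*m^2 + 23*m + 2) - 4*m^3 - 2*m^2 + 10*m - 4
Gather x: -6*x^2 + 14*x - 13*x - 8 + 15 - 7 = -6*x^2 + x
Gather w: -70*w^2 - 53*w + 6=-70*w^2 - 53*w + 6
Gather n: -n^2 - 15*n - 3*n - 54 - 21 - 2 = -n^2 - 18*n - 77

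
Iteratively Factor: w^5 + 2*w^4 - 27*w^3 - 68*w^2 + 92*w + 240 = (w + 2)*(w^4 - 27*w^2 - 14*w + 120) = (w + 2)*(w + 4)*(w^3 - 4*w^2 - 11*w + 30) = (w - 5)*(w + 2)*(w + 4)*(w^2 + w - 6) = (w - 5)*(w - 2)*(w + 2)*(w + 4)*(w + 3)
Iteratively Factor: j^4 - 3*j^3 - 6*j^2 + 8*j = (j)*(j^3 - 3*j^2 - 6*j + 8) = j*(j - 1)*(j^2 - 2*j - 8) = j*(j - 1)*(j + 2)*(j - 4)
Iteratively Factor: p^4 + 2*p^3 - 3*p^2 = (p + 3)*(p^3 - p^2) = p*(p + 3)*(p^2 - p) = p*(p - 1)*(p + 3)*(p)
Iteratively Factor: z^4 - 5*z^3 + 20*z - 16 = (z - 1)*(z^3 - 4*z^2 - 4*z + 16) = (z - 1)*(z + 2)*(z^2 - 6*z + 8) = (z - 4)*(z - 1)*(z + 2)*(z - 2)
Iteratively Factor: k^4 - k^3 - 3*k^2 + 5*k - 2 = (k - 1)*(k^3 - 3*k + 2) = (k - 1)^2*(k^2 + k - 2) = (k - 1)^2*(k + 2)*(k - 1)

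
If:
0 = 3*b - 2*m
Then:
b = 2*m/3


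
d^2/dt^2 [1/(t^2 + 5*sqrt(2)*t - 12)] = 2*(-t^2 - 5*sqrt(2)*t + (2*t + 5*sqrt(2))^2 + 12)/(t^2 + 5*sqrt(2)*t - 12)^3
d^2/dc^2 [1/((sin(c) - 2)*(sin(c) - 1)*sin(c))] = (-9*sin(c)^2 + 24*sin(c) - 4 - 34/sin(c) + 28/sin(c)^2 - 8/sin(c)^3)/((sin(c) - 2)^3*(sin(c) - 1)^2)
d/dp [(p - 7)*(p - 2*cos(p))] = p + (p - 7)*(2*sin(p) + 1) - 2*cos(p)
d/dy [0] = 0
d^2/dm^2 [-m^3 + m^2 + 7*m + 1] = 2 - 6*m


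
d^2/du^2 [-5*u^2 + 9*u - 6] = -10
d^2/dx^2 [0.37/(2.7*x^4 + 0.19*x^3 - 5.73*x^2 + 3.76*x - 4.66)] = ((-11.988*x^2 - 0.4218*x + 4.2402)*(2.7*x^4 + 0.19*x^3 - 5.73*x^2 + 3.76*x - 4.66) + 0.37*(10.8*x^3 + 0.57*x^2 - 11.46*x + 3.76)*(21.6*x^3 + 1.14*x^2 - 22.92*x + 7.52))/(2.7*x^4 + 0.19*x^3 - 5.73*x^2 + 3.76*x - 4.66)^3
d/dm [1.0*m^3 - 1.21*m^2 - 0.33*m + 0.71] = 3.0*m^2 - 2.42*m - 0.33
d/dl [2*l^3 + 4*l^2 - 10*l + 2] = 6*l^2 + 8*l - 10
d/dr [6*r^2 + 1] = 12*r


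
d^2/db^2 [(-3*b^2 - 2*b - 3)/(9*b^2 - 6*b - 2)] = 6*(-108*b^3 - 297*b^2 + 126*b - 50)/(729*b^6 - 1458*b^5 + 486*b^4 + 432*b^3 - 108*b^2 - 72*b - 8)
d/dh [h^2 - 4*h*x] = 2*h - 4*x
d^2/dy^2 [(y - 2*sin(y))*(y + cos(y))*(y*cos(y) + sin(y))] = -y^3*cos(y) - 7*y^2*sin(y) + 4*y^2*sin(2*y) - 2*y^2*cos(2*y) + y*sin(y)/2 - 6*y*sin(2*y) + 9*y*sin(3*y)/2 + 10*y*cos(y) - 12*y*cos(2*y) + 2*sin(y) - 6*sin(2*y) - cos(y)/2 + 3*cos(2*y) - 15*cos(3*y)/2 + 1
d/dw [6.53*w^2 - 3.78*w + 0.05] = 13.06*w - 3.78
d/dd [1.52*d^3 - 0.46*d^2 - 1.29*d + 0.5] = 4.56*d^2 - 0.92*d - 1.29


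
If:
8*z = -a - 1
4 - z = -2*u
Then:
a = -8*z - 1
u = z/2 - 2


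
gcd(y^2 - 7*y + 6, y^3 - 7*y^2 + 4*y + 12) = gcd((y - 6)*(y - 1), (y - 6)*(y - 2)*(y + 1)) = y - 6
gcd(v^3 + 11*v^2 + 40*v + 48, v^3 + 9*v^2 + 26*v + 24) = v^2 + 7*v + 12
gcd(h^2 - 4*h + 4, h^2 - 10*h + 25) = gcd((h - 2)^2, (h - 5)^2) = 1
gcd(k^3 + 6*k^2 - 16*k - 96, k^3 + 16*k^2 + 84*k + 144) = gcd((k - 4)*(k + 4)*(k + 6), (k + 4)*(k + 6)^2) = k^2 + 10*k + 24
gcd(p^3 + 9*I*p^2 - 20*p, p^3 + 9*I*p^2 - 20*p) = p^3 + 9*I*p^2 - 20*p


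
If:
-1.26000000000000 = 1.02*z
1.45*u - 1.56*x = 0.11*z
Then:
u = 1.07586206896552*x - 0.0937119675456389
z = -1.24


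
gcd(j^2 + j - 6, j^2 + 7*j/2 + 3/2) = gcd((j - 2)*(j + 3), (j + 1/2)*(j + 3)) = j + 3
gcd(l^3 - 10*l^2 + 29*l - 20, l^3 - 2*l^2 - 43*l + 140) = l^2 - 9*l + 20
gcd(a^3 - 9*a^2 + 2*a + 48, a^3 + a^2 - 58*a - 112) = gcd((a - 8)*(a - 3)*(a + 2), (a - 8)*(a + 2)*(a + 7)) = a^2 - 6*a - 16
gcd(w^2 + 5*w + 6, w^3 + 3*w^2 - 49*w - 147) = w + 3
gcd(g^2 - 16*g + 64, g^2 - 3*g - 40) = g - 8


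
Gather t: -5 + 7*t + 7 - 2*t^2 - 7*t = 2 - 2*t^2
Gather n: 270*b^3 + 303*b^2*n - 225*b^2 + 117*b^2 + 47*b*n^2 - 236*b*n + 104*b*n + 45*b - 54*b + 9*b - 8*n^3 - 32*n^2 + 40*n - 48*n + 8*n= 270*b^3 - 108*b^2 - 8*n^3 + n^2*(47*b - 32) + n*(303*b^2 - 132*b)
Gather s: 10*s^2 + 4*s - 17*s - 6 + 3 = 10*s^2 - 13*s - 3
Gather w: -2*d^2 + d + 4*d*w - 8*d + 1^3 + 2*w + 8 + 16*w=-2*d^2 - 7*d + w*(4*d + 18) + 9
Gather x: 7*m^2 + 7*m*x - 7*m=7*m^2 + 7*m*x - 7*m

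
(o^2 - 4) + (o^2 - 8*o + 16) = 2*o^2 - 8*o + 12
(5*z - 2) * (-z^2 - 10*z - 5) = -5*z^3 - 48*z^2 - 5*z + 10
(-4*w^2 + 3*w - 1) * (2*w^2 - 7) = -8*w^4 + 6*w^3 + 26*w^2 - 21*w + 7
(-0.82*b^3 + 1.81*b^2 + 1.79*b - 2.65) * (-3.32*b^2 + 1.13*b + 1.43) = 2.7224*b^5 - 6.9358*b^4 - 5.0701*b^3 + 13.409*b^2 - 0.4348*b - 3.7895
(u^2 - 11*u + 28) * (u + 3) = u^3 - 8*u^2 - 5*u + 84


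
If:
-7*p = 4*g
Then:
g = -7*p/4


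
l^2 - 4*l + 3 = (l - 3)*(l - 1)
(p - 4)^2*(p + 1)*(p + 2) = p^4 - 5*p^3 - 6*p^2 + 32*p + 32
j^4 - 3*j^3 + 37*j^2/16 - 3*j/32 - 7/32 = (j - 7/4)*(j - 1)*(j - 1/2)*(j + 1/4)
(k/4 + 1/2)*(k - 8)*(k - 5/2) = k^3/4 - 17*k^2/8 - k/4 + 10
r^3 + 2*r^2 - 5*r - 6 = (r - 2)*(r + 1)*(r + 3)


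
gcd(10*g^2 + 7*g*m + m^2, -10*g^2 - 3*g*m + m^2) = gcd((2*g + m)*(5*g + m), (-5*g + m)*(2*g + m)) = 2*g + m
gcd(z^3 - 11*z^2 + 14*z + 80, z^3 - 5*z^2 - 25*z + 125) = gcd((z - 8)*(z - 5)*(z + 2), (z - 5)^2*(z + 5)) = z - 5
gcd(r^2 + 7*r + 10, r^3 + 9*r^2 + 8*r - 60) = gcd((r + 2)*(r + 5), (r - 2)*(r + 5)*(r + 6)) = r + 5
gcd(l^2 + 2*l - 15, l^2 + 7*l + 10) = l + 5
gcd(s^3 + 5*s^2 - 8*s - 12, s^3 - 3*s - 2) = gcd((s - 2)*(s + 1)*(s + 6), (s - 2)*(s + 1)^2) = s^2 - s - 2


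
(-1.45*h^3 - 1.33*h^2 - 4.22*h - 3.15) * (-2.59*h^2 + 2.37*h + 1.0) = 3.7555*h^5 + 0.00819999999999999*h^4 + 6.3277*h^3 - 3.1729*h^2 - 11.6855*h - 3.15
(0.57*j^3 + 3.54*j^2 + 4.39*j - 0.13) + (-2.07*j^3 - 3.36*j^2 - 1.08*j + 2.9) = -1.5*j^3 + 0.18*j^2 + 3.31*j + 2.77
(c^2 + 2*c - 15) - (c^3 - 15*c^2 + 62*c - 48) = -c^3 + 16*c^2 - 60*c + 33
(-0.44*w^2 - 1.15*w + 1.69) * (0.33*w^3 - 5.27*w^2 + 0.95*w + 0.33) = -0.1452*w^5 + 1.9393*w^4 + 6.2002*w^3 - 10.144*w^2 + 1.226*w + 0.5577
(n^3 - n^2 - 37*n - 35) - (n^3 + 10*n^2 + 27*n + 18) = -11*n^2 - 64*n - 53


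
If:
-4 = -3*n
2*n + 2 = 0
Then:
No Solution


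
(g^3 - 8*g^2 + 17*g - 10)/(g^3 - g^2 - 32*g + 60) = (g - 1)/(g + 6)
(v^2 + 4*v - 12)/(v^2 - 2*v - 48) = (v - 2)/(v - 8)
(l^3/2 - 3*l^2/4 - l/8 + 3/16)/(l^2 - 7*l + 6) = (8*l^3 - 12*l^2 - 2*l + 3)/(16*(l^2 - 7*l + 6))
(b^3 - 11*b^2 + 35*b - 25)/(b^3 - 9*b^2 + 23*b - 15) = (b - 5)/(b - 3)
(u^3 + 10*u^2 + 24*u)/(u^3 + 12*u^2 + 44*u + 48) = u/(u + 2)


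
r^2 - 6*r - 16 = (r - 8)*(r + 2)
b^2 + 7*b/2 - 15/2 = (b - 3/2)*(b + 5)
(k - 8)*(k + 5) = k^2 - 3*k - 40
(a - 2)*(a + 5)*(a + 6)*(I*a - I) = I*a^4 + 8*I*a^3 - I*a^2 - 68*I*a + 60*I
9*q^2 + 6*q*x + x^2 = (3*q + x)^2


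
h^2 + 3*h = h*(h + 3)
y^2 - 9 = (y - 3)*(y + 3)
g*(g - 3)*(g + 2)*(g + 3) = g^4 + 2*g^3 - 9*g^2 - 18*g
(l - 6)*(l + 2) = l^2 - 4*l - 12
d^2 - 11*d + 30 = (d - 6)*(d - 5)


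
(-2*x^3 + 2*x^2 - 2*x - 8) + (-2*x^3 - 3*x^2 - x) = -4*x^3 - x^2 - 3*x - 8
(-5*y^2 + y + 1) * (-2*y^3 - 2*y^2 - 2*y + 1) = 10*y^5 + 8*y^4 + 6*y^3 - 9*y^2 - y + 1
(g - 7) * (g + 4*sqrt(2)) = g^2 - 7*g + 4*sqrt(2)*g - 28*sqrt(2)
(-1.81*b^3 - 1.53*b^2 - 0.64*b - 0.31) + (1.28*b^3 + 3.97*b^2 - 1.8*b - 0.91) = -0.53*b^3 + 2.44*b^2 - 2.44*b - 1.22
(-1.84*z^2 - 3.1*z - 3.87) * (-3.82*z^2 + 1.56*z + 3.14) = 7.0288*z^4 + 8.9716*z^3 + 4.1698*z^2 - 15.7712*z - 12.1518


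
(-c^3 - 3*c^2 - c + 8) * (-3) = 3*c^3 + 9*c^2 + 3*c - 24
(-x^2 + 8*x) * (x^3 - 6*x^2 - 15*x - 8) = -x^5 + 14*x^4 - 33*x^3 - 112*x^2 - 64*x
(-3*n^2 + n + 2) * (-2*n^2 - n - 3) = 6*n^4 + n^3 + 4*n^2 - 5*n - 6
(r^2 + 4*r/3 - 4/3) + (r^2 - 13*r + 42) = 2*r^2 - 35*r/3 + 122/3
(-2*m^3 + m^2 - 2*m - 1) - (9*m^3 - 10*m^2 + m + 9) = -11*m^3 + 11*m^2 - 3*m - 10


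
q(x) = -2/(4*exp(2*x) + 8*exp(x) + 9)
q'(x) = -2*(-8*exp(2*x) - 8*exp(x))/(4*exp(2*x) + 8*exp(x) + 9)^2 = 16*(exp(x) + 1)*exp(x)/(4*exp(2*x) + 8*exp(x) + 9)^2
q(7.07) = -0.00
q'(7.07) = 0.00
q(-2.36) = -0.20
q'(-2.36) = 0.02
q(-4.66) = -0.22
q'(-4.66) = 0.00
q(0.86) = -0.04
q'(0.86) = 0.05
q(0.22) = -0.08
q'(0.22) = 0.07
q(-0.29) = -0.12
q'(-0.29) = 0.07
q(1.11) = -0.03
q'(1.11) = 0.04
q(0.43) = -0.07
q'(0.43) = 0.07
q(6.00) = 0.00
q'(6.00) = 0.00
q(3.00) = 0.00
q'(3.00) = 0.00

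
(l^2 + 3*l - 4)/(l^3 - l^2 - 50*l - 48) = (-l^2 - 3*l + 4)/(-l^3 + l^2 + 50*l + 48)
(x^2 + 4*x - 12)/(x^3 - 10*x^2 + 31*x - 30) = (x + 6)/(x^2 - 8*x + 15)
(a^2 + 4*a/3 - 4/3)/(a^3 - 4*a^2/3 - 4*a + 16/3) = (3*a - 2)/(3*a^2 - 10*a + 8)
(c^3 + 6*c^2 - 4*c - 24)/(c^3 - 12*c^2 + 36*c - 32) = (c^2 + 8*c + 12)/(c^2 - 10*c + 16)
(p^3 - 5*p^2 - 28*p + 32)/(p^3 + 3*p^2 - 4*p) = (p - 8)/p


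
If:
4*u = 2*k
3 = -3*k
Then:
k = -1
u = -1/2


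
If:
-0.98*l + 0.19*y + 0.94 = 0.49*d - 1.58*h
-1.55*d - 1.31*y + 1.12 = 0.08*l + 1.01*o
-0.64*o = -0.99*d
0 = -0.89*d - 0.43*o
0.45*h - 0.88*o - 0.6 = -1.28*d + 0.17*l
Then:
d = 0.00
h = 4.40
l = 8.13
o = 0.00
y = 0.36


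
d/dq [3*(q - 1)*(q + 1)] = 6*q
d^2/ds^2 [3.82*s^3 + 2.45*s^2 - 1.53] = 22.92*s + 4.9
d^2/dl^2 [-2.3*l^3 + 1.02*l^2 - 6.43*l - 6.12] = 2.04 - 13.8*l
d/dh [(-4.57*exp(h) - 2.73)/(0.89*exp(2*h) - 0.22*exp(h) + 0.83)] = (4.0673*exp(2*h) + 4.8594*exp(h) - 4.3937)*exp(h)/(0.7921*exp(4*h) - 0.3916*exp(3*h) + 1.5258*exp(2*h) - 0.3652*exp(h) + 0.6889)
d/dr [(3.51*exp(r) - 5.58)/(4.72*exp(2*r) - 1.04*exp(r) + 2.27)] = (-16.5672*exp(2*r) + 52.6752*exp(r) + 2.1645)*exp(r)/(22.2784*exp(4*r) - 9.8176*exp(3*r) + 22.5104*exp(2*r) - 4.7216*exp(r) + 5.1529)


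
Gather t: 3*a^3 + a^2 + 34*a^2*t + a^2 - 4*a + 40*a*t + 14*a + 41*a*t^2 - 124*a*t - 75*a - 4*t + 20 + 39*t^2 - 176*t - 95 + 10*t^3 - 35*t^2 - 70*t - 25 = 3*a^3 + 2*a^2 - 65*a + 10*t^3 + t^2*(41*a + 4) + t*(34*a^2 - 84*a - 250) - 100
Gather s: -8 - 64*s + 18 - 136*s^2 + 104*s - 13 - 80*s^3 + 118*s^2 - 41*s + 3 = -80*s^3 - 18*s^2 - s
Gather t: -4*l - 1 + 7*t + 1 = -4*l + 7*t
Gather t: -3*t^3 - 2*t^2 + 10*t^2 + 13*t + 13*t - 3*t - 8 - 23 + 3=-3*t^3 + 8*t^2 + 23*t - 28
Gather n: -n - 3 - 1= -n - 4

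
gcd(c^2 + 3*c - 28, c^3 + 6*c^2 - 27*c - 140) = c + 7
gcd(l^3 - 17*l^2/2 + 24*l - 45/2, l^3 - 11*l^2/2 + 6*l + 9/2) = l^2 - 6*l + 9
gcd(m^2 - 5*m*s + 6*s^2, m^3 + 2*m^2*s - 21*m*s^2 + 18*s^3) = -m + 3*s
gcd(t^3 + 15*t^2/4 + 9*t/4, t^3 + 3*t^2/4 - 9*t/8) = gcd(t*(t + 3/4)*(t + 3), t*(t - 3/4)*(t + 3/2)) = t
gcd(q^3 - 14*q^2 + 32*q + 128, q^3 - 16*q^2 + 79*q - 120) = q - 8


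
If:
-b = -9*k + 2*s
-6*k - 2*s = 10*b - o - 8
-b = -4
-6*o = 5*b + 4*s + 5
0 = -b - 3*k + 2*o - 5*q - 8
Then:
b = 4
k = -185/108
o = 83/36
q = -9/20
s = -233/24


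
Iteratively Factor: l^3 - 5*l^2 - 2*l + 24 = (l + 2)*(l^2 - 7*l + 12) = (l - 4)*(l + 2)*(l - 3)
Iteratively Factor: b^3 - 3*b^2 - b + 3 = (b + 1)*(b^2 - 4*b + 3) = (b - 3)*(b + 1)*(b - 1)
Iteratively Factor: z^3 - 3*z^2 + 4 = (z - 2)*(z^2 - z - 2) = (z - 2)^2*(z + 1)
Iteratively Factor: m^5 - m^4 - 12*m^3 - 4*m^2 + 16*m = (m - 4)*(m^4 + 3*m^3 - 4*m) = m*(m - 4)*(m^3 + 3*m^2 - 4) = m*(m - 4)*(m - 1)*(m^2 + 4*m + 4) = m*(m - 4)*(m - 1)*(m + 2)*(m + 2)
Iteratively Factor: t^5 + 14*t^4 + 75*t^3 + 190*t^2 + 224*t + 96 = (t + 4)*(t^4 + 10*t^3 + 35*t^2 + 50*t + 24) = (t + 1)*(t + 4)*(t^3 + 9*t^2 + 26*t + 24) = (t + 1)*(t + 2)*(t + 4)*(t^2 + 7*t + 12) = (t + 1)*(t + 2)*(t + 3)*(t + 4)*(t + 4)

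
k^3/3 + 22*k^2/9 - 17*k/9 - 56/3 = (k/3 + 1)*(k - 8/3)*(k + 7)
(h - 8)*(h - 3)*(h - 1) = h^3 - 12*h^2 + 35*h - 24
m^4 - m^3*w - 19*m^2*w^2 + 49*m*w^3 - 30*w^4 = (m - 3*w)*(m - 2*w)*(m - w)*(m + 5*w)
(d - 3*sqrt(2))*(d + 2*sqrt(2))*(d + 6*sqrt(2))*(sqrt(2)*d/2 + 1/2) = sqrt(2)*d^4/2 + 11*d^3/2 - 19*sqrt(2)*d^2/2 - 84*d - 36*sqrt(2)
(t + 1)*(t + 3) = t^2 + 4*t + 3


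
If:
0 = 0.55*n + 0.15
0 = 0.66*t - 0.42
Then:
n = -0.27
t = 0.64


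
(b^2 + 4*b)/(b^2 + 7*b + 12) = b/(b + 3)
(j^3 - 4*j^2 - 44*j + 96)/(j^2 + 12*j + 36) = (j^2 - 10*j + 16)/(j + 6)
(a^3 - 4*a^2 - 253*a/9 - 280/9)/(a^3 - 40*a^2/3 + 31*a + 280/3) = (a + 7/3)/(a - 7)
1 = 1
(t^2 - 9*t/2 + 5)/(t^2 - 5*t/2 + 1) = (2*t - 5)/(2*t - 1)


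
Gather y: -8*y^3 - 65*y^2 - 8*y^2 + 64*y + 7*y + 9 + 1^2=-8*y^3 - 73*y^2 + 71*y + 10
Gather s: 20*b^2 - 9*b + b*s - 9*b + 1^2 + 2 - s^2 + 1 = 20*b^2 + b*s - 18*b - s^2 + 4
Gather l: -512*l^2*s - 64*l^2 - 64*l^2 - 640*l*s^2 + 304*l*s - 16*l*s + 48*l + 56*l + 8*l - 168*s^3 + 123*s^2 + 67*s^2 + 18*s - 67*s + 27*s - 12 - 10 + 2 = l^2*(-512*s - 128) + l*(-640*s^2 + 288*s + 112) - 168*s^3 + 190*s^2 - 22*s - 20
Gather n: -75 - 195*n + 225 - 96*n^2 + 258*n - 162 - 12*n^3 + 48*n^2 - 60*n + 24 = -12*n^3 - 48*n^2 + 3*n + 12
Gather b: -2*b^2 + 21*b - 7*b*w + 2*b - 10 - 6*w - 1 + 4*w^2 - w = -2*b^2 + b*(23 - 7*w) + 4*w^2 - 7*w - 11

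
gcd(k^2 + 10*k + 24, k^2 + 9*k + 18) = k + 6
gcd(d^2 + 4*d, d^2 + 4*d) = d^2 + 4*d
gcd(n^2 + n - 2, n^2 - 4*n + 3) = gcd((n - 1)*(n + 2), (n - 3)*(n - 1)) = n - 1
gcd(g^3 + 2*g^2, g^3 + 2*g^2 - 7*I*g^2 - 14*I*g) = g^2 + 2*g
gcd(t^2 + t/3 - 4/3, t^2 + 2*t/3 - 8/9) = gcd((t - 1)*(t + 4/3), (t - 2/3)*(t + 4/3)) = t + 4/3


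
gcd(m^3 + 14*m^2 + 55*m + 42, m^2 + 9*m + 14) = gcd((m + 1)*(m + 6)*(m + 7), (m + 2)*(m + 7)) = m + 7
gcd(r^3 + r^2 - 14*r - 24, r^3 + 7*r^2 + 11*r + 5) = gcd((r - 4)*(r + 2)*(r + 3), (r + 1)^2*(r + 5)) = 1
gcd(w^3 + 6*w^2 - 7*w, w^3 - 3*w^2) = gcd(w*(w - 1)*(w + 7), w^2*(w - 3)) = w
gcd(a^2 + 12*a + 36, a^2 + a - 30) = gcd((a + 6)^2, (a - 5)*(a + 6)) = a + 6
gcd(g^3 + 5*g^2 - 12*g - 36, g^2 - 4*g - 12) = g + 2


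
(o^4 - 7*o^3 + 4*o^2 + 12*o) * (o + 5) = o^5 - 2*o^4 - 31*o^3 + 32*o^2 + 60*o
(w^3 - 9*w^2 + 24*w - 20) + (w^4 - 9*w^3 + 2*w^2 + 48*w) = w^4 - 8*w^3 - 7*w^2 + 72*w - 20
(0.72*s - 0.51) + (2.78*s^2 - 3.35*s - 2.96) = 2.78*s^2 - 2.63*s - 3.47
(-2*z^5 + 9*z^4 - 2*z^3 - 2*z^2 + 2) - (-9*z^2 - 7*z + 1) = -2*z^5 + 9*z^4 - 2*z^3 + 7*z^2 + 7*z + 1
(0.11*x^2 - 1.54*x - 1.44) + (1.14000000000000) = 0.11*x^2 - 1.54*x - 0.3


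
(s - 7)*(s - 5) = s^2 - 12*s + 35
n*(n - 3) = n^2 - 3*n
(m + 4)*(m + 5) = m^2 + 9*m + 20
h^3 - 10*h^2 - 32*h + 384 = (h - 8)^2*(h + 6)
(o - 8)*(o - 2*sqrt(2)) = o^2 - 8*o - 2*sqrt(2)*o + 16*sqrt(2)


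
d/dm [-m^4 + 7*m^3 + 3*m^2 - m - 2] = -4*m^3 + 21*m^2 + 6*m - 1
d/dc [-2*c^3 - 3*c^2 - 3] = 6*c*(-c - 1)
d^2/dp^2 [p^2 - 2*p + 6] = 2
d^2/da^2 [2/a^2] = 12/a^4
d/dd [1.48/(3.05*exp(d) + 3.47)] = -4.514*exp(d)/(3.05*exp(d) + 3.47)^2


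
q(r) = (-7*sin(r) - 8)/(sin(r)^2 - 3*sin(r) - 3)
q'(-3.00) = 0.78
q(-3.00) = 2.74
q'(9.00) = -0.26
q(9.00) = 2.68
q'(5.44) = -179.94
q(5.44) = 13.72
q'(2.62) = -0.32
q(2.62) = 2.71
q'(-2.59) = 6.06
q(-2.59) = 3.76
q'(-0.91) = -103548.72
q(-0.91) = 302.65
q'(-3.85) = -0.38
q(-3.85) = 2.77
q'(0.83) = 0.39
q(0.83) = 2.82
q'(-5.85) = 0.27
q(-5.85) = 2.68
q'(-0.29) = -1.58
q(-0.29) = 2.91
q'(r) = (-2*sin(r)*cos(r) + 3*cos(r))*(-7*sin(r) - 8)/(sin(r)^2 - 3*sin(r) - 3)^2 - 7*cos(r)/(sin(r)^2 - 3*sin(r) - 3)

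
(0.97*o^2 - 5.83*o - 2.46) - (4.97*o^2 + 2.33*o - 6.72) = -4.0*o^2 - 8.16*o + 4.26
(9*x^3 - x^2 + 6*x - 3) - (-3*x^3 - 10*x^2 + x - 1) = 12*x^3 + 9*x^2 + 5*x - 2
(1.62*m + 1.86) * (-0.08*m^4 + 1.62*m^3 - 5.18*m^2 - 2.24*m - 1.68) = -0.1296*m^5 + 2.4756*m^4 - 5.3784*m^3 - 13.2636*m^2 - 6.888*m - 3.1248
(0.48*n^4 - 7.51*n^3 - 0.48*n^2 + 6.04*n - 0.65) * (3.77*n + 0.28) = 1.8096*n^5 - 28.1783*n^4 - 3.9124*n^3 + 22.6364*n^2 - 0.7593*n - 0.182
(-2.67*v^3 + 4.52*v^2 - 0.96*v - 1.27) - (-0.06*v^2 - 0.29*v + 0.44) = -2.67*v^3 + 4.58*v^2 - 0.67*v - 1.71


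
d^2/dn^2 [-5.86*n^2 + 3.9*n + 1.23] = -11.7200000000000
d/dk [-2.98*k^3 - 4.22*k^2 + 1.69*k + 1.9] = -8.94*k^2 - 8.44*k + 1.69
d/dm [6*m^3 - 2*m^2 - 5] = 2*m*(9*m - 2)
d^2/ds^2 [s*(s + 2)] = 2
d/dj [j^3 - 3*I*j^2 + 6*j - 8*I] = 3*j^2 - 6*I*j + 6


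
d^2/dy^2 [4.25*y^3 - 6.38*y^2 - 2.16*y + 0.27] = 25.5*y - 12.76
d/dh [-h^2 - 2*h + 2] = -2*h - 2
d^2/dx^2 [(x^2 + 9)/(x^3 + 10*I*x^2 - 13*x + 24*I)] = 2*(x^3 - 9*I*x^2 + 39*x + 115*I)/(x^6 + 21*I*x^5 - 123*x^4 - 7*I*x^3 - 984*x^2 + 1344*I*x + 512)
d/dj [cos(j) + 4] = -sin(j)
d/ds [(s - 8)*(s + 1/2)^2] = (2*s + 1)*(6*s - 31)/4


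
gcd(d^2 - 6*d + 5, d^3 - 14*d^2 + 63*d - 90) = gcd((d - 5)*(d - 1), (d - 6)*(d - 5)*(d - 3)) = d - 5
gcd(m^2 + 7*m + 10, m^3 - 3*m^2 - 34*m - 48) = m + 2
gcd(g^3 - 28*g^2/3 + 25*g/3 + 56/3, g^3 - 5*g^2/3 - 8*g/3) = g + 1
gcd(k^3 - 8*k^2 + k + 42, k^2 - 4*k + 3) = k - 3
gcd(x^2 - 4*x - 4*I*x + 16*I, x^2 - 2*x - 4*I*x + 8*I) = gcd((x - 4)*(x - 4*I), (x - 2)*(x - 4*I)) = x - 4*I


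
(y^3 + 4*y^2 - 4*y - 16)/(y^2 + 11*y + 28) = (y^2 - 4)/(y + 7)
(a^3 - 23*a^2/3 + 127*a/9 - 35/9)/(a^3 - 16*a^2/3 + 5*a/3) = (a - 7/3)/a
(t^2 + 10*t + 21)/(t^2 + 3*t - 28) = (t + 3)/(t - 4)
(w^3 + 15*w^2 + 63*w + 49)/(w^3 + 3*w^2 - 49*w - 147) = (w^2 + 8*w + 7)/(w^2 - 4*w - 21)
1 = 1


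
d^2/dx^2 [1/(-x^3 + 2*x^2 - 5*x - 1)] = 2*((3*x - 2)*(x^3 - 2*x^2 + 5*x + 1) - (3*x^2 - 4*x + 5)^2)/(x^3 - 2*x^2 + 5*x + 1)^3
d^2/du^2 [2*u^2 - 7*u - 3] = 4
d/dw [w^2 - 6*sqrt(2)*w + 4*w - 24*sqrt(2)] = 2*w - 6*sqrt(2) + 4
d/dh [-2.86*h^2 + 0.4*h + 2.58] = 0.4 - 5.72*h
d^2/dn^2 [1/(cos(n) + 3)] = (sin(n)^2 + 3*cos(n) + 1)/(cos(n) + 3)^3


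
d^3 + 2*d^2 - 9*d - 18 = (d - 3)*(d + 2)*(d + 3)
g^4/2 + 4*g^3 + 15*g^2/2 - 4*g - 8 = (g/2 + 1/2)*(g - 1)*(g + 4)^2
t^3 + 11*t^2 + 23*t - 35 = (t - 1)*(t + 5)*(t + 7)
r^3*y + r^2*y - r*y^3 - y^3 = (r - y)*(r + y)*(r*y + y)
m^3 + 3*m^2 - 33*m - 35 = (m - 5)*(m + 1)*(m + 7)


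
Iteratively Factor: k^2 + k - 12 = (k + 4)*(k - 3)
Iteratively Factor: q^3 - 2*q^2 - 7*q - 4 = (q + 1)*(q^2 - 3*q - 4) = (q - 4)*(q + 1)*(q + 1)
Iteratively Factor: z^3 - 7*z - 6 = (z + 2)*(z^2 - 2*z - 3) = (z + 1)*(z + 2)*(z - 3)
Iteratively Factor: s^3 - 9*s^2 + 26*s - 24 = (s - 4)*(s^2 - 5*s + 6) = (s - 4)*(s - 2)*(s - 3)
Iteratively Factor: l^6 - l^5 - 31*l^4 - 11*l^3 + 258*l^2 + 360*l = (l - 4)*(l^5 + 3*l^4 - 19*l^3 - 87*l^2 - 90*l) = (l - 4)*(l + 2)*(l^4 + l^3 - 21*l^2 - 45*l) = l*(l - 4)*(l + 2)*(l^3 + l^2 - 21*l - 45) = l*(l - 5)*(l - 4)*(l + 2)*(l^2 + 6*l + 9) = l*(l - 5)*(l - 4)*(l + 2)*(l + 3)*(l + 3)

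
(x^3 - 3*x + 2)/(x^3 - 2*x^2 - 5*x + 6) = (x - 1)/(x - 3)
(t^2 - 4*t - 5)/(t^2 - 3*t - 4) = (t - 5)/(t - 4)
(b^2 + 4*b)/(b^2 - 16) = b/(b - 4)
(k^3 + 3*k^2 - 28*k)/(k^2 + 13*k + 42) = k*(k - 4)/(k + 6)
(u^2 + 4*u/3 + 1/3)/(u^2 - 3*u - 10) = (3*u^2 + 4*u + 1)/(3*(u^2 - 3*u - 10))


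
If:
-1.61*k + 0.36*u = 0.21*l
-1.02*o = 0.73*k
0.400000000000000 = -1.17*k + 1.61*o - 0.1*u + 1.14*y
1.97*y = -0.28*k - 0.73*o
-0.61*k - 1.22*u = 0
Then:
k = -0.19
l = 1.60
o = 0.13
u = 0.09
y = -0.02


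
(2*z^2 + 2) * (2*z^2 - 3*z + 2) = 4*z^4 - 6*z^3 + 8*z^2 - 6*z + 4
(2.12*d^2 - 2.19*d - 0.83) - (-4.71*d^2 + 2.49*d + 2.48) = 6.83*d^2 - 4.68*d - 3.31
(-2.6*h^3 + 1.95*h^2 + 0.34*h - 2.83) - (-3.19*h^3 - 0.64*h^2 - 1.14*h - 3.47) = 0.59*h^3 + 2.59*h^2 + 1.48*h + 0.64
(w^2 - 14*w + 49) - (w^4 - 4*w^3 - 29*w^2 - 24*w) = -w^4 + 4*w^3 + 30*w^2 + 10*w + 49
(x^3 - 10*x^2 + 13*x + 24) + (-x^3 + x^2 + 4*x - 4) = -9*x^2 + 17*x + 20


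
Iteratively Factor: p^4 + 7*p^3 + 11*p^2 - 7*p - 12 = (p + 4)*(p^3 + 3*p^2 - p - 3) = (p + 3)*(p + 4)*(p^2 - 1) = (p + 1)*(p + 3)*(p + 4)*(p - 1)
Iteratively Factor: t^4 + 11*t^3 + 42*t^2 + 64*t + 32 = (t + 4)*(t^3 + 7*t^2 + 14*t + 8) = (t + 1)*(t + 4)*(t^2 + 6*t + 8) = (t + 1)*(t + 4)^2*(t + 2)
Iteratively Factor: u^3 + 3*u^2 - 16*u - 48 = (u - 4)*(u^2 + 7*u + 12) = (u - 4)*(u + 4)*(u + 3)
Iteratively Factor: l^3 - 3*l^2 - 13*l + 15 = (l - 1)*(l^2 - 2*l - 15) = (l - 1)*(l + 3)*(l - 5)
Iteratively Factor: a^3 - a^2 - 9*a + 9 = (a + 3)*(a^2 - 4*a + 3) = (a - 3)*(a + 3)*(a - 1)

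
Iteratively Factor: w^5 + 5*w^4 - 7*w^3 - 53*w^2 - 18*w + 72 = (w + 4)*(w^4 + w^3 - 11*w^2 - 9*w + 18) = (w + 2)*(w + 4)*(w^3 - w^2 - 9*w + 9) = (w + 2)*(w + 3)*(w + 4)*(w^2 - 4*w + 3) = (w - 3)*(w + 2)*(w + 3)*(w + 4)*(w - 1)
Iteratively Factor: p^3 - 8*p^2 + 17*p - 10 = (p - 1)*(p^2 - 7*p + 10) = (p - 5)*(p - 1)*(p - 2)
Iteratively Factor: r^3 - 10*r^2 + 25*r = (r)*(r^2 - 10*r + 25) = r*(r - 5)*(r - 5)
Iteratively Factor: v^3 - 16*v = (v)*(v^2 - 16) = v*(v - 4)*(v + 4)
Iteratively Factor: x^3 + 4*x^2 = (x)*(x^2 + 4*x) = x^2*(x + 4)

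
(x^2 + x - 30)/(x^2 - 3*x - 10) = (x + 6)/(x + 2)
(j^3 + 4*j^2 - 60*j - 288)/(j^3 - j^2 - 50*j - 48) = (j + 6)/(j + 1)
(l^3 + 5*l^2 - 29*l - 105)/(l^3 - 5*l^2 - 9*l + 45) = (l + 7)/(l - 3)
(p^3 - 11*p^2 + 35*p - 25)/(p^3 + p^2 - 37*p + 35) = (p - 5)/(p + 7)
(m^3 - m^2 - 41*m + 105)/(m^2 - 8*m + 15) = m + 7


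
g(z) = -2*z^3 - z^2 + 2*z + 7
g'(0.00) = 2.00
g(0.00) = 7.00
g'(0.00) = 2.00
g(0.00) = 7.00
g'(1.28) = -10.39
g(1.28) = 3.73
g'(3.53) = -79.83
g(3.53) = -86.37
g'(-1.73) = -12.50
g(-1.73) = 10.90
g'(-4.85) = -129.44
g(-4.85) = 201.95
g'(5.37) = -181.76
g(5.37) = -320.81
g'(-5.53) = -170.43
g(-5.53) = 303.58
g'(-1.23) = -4.62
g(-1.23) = 6.75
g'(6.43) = -258.93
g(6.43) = -553.18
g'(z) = -6*z^2 - 2*z + 2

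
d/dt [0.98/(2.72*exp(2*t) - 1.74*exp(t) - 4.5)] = (1.7052 - 5.3312*exp(t))*exp(t)/(-2.72*exp(2*t) + 1.74*exp(t) + 4.5)^2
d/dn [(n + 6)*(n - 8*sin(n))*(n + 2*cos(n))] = -(n + 6)*(n - 8*sin(n))*(2*sin(n) - 1) - (n + 6)*(n + 2*cos(n))*(8*cos(n) - 1) + (n - 8*sin(n))*(n + 2*cos(n))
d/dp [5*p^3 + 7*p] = 15*p^2 + 7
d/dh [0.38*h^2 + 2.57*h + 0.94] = 0.76*h + 2.57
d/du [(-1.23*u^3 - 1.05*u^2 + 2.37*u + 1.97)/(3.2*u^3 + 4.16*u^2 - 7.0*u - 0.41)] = (1.77635683940025e-15*u^5 - 1.7568*u^4 + 2.05199999999999*u^3 - 19.9083*u^2 - 15.5294*u + 12.8183)/(10.24*u^6 + 26.624*u^5 - 27.4944*u^4 - 60.864*u^3 + 45.5888*u^2 + 5.74*u + 0.1681)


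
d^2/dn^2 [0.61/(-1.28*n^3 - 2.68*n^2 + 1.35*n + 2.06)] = ((4.6848*n + 3.2696)*(1.28*n^3 + 2.68*n^2 - 1.35*n - 2.06) - 0.61*(3.84*n^2 + 5.36*n - 1.35)*(7.68*n^2 + 10.72*n - 2.7))/(1.28*n^3 + 2.68*n^2 - 1.35*n - 2.06)^3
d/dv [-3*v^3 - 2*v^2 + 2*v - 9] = -9*v^2 - 4*v + 2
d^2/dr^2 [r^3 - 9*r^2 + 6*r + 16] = 6*r - 18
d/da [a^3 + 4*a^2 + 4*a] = 3*a^2 + 8*a + 4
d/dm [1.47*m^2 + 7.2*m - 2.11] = 2.94*m + 7.2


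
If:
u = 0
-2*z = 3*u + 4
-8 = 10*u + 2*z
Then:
No Solution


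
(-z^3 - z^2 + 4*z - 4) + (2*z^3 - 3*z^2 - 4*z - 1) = z^3 - 4*z^2 - 5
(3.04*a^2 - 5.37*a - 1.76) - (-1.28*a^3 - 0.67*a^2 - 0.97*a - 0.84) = 1.28*a^3 + 3.71*a^2 - 4.4*a - 0.92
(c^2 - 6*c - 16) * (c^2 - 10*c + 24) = c^4 - 16*c^3 + 68*c^2 + 16*c - 384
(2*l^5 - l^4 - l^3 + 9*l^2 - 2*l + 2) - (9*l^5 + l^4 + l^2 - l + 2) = -7*l^5 - 2*l^4 - l^3 + 8*l^2 - l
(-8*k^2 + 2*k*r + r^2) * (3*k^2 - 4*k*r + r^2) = -24*k^4 + 38*k^3*r - 13*k^2*r^2 - 2*k*r^3 + r^4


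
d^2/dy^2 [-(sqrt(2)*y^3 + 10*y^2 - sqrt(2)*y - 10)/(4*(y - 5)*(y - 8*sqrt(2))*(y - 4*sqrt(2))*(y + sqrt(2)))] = (-sqrt(2)*y^9 - 30*y^8 + 480*y^7 + 456*sqrt(2)*y^7 - 3400*sqrt(2)*y^6 - 2880*y^6 - 8160*y^5 + 1887*sqrt(2)*y^5 + 21906*y^4 + 68160*sqrt(2)*y^4 - 103654*sqrt(2)*y^3 + 403440*y^3 - 1241940*y^2 - 95760*sqrt(2)*y^2 - 810000*sqrt(2)*y - 163200*y - 1342080 - 87040*sqrt(2))/(2*(y^12 - 33*sqrt(2)*y^11 - 15*y^11 + 495*sqrt(2)*y^10 + 921*y^10 - 12815*y^9 - 7585*sqrt(2)*y^9 + 88842*y^8 + 80775*sqrt(2)*y^8 - 374226*sqrt(2)*y^7 - 486630*y^7 + 503390*sqrt(2)*y^6 + 1655056*y^6 + 566160*y^5 + 713664*sqrt(2)*y^5 - 17717760*y^4 - 1680960*sqrt(2)*y^4 + 3289088*sqrt(2)*y^3 + 16422400*y^3 - 12472320*sqrt(2)*y^2 + 73728000*y^2 - 122880000*y + 39321600*sqrt(2)*y - 65536000*sqrt(2)))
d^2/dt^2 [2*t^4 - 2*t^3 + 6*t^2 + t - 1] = 24*t^2 - 12*t + 12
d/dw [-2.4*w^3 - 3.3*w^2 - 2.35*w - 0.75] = -7.2*w^2 - 6.6*w - 2.35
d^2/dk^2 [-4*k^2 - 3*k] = -8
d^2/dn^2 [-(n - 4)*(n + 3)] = -2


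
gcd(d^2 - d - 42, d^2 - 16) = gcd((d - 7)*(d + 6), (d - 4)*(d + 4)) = 1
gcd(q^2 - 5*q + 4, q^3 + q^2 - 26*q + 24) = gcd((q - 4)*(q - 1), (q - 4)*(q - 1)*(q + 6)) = q^2 - 5*q + 4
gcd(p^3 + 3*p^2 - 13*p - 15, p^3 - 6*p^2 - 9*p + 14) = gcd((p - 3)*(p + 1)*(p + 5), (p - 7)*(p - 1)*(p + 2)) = 1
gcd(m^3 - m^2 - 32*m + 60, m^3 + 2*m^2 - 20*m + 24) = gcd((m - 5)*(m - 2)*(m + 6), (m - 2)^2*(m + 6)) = m^2 + 4*m - 12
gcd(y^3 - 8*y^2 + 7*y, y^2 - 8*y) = y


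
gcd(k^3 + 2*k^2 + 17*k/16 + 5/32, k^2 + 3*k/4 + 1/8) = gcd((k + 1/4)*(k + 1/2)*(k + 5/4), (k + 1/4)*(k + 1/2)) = k^2 + 3*k/4 + 1/8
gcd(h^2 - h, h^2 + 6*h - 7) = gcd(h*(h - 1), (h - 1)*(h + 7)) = h - 1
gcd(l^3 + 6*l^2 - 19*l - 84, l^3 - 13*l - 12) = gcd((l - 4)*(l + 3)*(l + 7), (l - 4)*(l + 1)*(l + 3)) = l^2 - l - 12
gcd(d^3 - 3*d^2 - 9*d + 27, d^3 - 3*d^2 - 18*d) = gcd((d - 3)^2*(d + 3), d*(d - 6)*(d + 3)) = d + 3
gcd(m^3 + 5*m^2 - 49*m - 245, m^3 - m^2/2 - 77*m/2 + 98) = m + 7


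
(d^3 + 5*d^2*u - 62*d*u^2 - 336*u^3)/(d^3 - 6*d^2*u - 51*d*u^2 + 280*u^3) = (-d - 6*u)/(-d + 5*u)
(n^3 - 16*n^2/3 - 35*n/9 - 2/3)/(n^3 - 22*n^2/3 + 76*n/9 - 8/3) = (9*n^2 + 6*n + 1)/(9*n^2 - 12*n + 4)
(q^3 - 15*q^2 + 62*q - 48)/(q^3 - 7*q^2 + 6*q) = (q - 8)/q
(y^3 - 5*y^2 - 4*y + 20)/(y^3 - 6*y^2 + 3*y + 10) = (y + 2)/(y + 1)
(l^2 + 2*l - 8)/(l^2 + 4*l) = (l - 2)/l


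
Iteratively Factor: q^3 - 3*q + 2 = (q - 1)*(q^2 + q - 2) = (q - 1)*(q + 2)*(q - 1)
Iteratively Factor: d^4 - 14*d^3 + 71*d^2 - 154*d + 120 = (d - 5)*(d^3 - 9*d^2 + 26*d - 24) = (d - 5)*(d - 3)*(d^2 - 6*d + 8) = (d - 5)*(d - 4)*(d - 3)*(d - 2)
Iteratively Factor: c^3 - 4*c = (c + 2)*(c^2 - 2*c) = (c - 2)*(c + 2)*(c)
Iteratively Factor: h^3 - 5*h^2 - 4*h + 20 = (h + 2)*(h^2 - 7*h + 10) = (h - 2)*(h + 2)*(h - 5)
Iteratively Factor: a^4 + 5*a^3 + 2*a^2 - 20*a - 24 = (a - 2)*(a^3 + 7*a^2 + 16*a + 12) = (a - 2)*(a + 2)*(a^2 + 5*a + 6) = (a - 2)*(a + 2)*(a + 3)*(a + 2)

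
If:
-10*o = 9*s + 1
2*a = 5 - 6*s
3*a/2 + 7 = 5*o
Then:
No Solution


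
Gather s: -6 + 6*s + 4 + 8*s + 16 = 14*s + 14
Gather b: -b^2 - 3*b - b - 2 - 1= -b^2 - 4*b - 3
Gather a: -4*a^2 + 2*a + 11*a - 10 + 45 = -4*a^2 + 13*a + 35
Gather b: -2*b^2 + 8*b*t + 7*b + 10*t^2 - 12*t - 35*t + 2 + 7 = -2*b^2 + b*(8*t + 7) + 10*t^2 - 47*t + 9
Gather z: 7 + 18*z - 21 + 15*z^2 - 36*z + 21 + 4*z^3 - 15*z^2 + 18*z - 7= 4*z^3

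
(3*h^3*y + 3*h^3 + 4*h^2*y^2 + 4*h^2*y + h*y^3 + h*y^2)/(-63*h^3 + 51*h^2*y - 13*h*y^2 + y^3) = h*(3*h^2*y + 3*h^2 + 4*h*y^2 + 4*h*y + y^3 + y^2)/(-63*h^3 + 51*h^2*y - 13*h*y^2 + y^3)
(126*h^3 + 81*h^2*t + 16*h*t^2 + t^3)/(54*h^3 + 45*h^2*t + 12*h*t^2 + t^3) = (7*h + t)/(3*h + t)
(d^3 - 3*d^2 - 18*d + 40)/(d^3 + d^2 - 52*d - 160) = (d^2 - 7*d + 10)/(d^2 - 3*d - 40)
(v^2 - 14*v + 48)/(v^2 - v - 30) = (v - 8)/(v + 5)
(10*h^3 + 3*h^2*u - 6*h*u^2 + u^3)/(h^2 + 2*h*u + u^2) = (10*h^2 - 7*h*u + u^2)/(h + u)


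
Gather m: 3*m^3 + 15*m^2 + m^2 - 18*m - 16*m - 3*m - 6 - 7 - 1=3*m^3 + 16*m^2 - 37*m - 14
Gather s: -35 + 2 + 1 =-32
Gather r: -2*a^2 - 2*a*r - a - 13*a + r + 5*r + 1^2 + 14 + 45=-2*a^2 - 14*a + r*(6 - 2*a) + 60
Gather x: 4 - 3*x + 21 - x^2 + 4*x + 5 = -x^2 + x + 30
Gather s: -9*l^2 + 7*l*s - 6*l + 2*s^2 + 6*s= -9*l^2 - 6*l + 2*s^2 + s*(7*l + 6)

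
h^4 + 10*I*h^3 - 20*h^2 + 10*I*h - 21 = (h - I)*(h + I)*(h + 3*I)*(h + 7*I)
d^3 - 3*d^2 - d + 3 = (d - 3)*(d - 1)*(d + 1)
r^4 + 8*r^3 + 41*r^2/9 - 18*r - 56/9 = (r - 4/3)*(r + 1/3)*(r + 2)*(r + 7)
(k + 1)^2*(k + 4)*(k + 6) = k^4 + 12*k^3 + 45*k^2 + 58*k + 24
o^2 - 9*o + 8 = (o - 8)*(o - 1)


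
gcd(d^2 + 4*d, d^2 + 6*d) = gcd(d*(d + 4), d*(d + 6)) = d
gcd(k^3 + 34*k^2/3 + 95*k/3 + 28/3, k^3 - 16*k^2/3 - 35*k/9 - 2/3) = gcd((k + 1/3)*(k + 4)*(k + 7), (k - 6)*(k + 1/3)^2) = k + 1/3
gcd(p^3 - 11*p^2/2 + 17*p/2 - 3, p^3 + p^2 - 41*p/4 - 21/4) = p - 3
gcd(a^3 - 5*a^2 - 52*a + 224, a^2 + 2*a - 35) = a + 7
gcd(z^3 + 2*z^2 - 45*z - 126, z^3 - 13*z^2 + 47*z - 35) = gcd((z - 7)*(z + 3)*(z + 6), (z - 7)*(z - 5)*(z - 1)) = z - 7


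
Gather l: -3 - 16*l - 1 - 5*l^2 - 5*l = -5*l^2 - 21*l - 4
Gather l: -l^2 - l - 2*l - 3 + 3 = -l^2 - 3*l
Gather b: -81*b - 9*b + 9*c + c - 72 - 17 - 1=-90*b + 10*c - 90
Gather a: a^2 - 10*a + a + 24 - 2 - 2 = a^2 - 9*a + 20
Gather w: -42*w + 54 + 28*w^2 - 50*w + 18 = 28*w^2 - 92*w + 72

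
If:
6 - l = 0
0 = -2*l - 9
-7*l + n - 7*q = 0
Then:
No Solution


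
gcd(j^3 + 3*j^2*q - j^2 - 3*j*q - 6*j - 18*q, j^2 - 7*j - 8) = 1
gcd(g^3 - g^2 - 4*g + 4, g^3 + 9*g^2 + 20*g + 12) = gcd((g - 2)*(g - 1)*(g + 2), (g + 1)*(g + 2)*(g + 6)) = g + 2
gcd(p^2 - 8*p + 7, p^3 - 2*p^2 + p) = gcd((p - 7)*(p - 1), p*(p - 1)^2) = p - 1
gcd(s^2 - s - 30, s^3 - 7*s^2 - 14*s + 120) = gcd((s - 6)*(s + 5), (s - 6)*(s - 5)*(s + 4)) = s - 6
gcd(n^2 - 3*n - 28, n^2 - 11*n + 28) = n - 7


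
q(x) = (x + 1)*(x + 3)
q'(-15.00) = -26.00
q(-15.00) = 168.00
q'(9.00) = 22.00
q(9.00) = 120.00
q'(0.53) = 5.06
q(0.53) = 5.40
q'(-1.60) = 0.80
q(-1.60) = -0.84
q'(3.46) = 10.92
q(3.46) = 28.81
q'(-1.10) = 1.80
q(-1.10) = -0.19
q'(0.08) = 4.16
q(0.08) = 3.33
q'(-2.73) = -1.46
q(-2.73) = -0.47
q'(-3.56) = -3.12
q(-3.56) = 1.43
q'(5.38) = 14.76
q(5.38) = 53.46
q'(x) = 2*x + 4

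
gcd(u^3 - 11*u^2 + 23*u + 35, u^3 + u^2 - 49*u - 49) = u^2 - 6*u - 7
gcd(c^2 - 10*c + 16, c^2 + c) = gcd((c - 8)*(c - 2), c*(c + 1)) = 1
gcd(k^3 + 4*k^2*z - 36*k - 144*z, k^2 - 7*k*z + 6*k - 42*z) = k + 6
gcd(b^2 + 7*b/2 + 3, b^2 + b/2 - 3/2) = b + 3/2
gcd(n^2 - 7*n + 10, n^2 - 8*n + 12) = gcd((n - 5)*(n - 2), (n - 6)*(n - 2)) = n - 2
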